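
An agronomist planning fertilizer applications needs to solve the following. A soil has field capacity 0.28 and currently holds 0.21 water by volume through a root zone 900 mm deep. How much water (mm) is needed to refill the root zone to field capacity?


SMD = (FC - theta) * D
    = (0.28 - 0.21) * 900
    = 0.070 * 900
    = 63 mm


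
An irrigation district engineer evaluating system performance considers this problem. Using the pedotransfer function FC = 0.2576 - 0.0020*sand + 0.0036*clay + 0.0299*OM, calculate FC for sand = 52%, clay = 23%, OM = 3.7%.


FC = 0.2576 - 0.0020*52 + 0.0036*23 + 0.0299*3.7
   = 0.2576 - 0.1040 + 0.0828 + 0.1106
   = 0.3470


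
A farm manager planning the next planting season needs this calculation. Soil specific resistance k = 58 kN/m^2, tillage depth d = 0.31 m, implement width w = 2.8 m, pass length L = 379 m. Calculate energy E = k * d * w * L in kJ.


E = k * d * w * L
  = 58 * 0.31 * 2.8 * 379
  = 19080.38 kJ


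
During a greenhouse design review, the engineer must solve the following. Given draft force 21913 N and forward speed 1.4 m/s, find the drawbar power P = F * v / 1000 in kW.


P = F * v / 1000
  = 21913 * 1.4 / 1000
  = 30678.20 / 1000
  = 30.68 kW


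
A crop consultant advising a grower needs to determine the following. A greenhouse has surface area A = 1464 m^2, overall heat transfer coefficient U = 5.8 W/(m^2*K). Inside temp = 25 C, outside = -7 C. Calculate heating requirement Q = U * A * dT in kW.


dT = 25 - (-7) = 32 K
Q = U * A * dT
  = 5.8 * 1464 * 32
  = 271718.40 W = 271.72 kW


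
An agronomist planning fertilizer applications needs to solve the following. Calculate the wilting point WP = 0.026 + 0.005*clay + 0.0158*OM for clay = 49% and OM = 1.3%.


WP = 0.026 + 0.005*49 + 0.0158*1.3
   = 0.026 + 0.2450 + 0.0205
   = 0.2915


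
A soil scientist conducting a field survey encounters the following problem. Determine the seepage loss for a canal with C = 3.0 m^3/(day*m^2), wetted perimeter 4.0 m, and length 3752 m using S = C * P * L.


S = C * P * L
  = 3.0 * 4.0 * 3752
  = 45024 m^3/day


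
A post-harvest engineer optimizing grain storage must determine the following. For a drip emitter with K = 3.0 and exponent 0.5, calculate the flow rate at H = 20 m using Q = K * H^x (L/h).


Q = K * H^x
  = 3.0 * 20^0.5
  = 3.0 * 4.4721
  = 13.42 L/h


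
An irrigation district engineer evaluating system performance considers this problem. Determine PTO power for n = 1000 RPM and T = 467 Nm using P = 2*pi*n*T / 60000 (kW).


P = 2*pi*n*T / 60000
  = 2*pi * 1000 * 467 / 60000
  = 2934247.54 / 60000
  = 48.90 kW


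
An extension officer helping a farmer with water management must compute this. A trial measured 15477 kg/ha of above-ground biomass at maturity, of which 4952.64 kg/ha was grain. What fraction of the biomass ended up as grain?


HI = grain_yield / biomass
   = 4952.64 / 15477
   = 0.32


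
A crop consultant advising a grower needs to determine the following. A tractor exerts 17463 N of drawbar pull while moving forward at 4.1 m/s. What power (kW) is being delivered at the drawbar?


P = F * v / 1000
  = 17463 * 4.1 / 1000
  = 71598.30 / 1000
  = 71.60 kW


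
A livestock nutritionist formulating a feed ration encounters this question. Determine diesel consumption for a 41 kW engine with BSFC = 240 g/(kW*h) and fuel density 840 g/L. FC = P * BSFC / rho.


FC = P * BSFC / rho_fuel
   = 41 * 240 / 840
   = 9840 / 840
   = 11.71 L/h


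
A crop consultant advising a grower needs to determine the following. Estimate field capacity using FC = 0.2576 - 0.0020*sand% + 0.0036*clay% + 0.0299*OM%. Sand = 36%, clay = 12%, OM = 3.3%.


FC = 0.2576 - 0.0020*36 + 0.0036*12 + 0.0299*3.3
   = 0.2576 - 0.0720 + 0.0432 + 0.0987
   = 0.3275


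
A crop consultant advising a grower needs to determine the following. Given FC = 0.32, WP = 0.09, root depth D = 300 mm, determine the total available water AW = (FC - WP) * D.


AW = (FC - WP) * D
   = (0.32 - 0.09) * 300
   = 0.23 * 300
   = 69 mm


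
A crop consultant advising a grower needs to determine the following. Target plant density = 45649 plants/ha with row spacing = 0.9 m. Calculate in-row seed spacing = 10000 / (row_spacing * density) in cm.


spacing = 10000 / (row_sp * density)
        = 10000 / (0.9 * 45649)
        = 10000 / 41084.10
        = 0.24340 m = 24.34 cm


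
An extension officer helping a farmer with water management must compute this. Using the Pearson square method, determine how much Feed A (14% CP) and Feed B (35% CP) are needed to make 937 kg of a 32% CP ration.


parts_A = CP_b - target = 35 - 32 = 3
parts_B = target - CP_a = 32 - 14 = 18
total_parts = 3 + 18 = 21
Feed A = 937 * 3 / 21 = 133.86 kg
Feed B = 937 * 18 / 21 = 803.14 kg

133.86 kg


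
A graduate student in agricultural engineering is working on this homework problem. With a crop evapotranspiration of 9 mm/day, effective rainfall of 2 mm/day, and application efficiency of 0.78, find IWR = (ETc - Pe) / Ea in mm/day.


IWR = (ETc - Pe) / Ea
    = (9 - 2) / 0.78
    = 7 / 0.78
    = 8.97 mm/day


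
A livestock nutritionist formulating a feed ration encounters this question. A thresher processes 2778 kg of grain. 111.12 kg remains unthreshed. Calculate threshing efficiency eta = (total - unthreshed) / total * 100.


eta = (total - unthreshed) / total * 100
    = (2778 - 111.12) / 2778 * 100
    = 2666.88 / 2778 * 100
    = 96%


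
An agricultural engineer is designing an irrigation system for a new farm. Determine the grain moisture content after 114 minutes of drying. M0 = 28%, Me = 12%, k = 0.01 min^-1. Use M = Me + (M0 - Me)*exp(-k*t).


M = Me + (M0 - Me) * e^(-k*t)
  = 12 + (28 - 12) * e^(-0.01*114)
  = 12 + 16 * e^(-1.140)
  = 12 + 16 * 0.31982
  = 12 + 5.1171
  = 17.12%


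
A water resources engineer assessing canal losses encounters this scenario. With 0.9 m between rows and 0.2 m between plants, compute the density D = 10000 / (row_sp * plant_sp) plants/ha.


D = 10000 / (row_sp * plant_sp)
  = 10000 / (0.9 * 0.2)
  = 10000 / 0.1800
  = 55555.56 plants/ha


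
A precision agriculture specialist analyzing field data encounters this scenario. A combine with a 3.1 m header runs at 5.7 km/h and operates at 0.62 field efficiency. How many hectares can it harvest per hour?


C = w * v * eta_f / 10
  = 3.1 * 5.7 * 0.62 / 10
  = 10.96 / 10
  = 1.10 ha/h


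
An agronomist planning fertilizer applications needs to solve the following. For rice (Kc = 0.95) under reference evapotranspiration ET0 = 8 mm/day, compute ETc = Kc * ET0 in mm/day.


ETc = Kc * ET0
    = 0.95 * 8
    = 7.60 mm/day


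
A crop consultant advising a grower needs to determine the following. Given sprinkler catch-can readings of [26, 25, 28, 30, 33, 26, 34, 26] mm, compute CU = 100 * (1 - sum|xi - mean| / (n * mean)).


xbar = 228 / 8 = 28.500
sum|xi - xbar| = 23
CU = 100 * (1 - 23 / (8 * 28.500))
   = 100 * (1 - 0.1009)
   = 89.91%


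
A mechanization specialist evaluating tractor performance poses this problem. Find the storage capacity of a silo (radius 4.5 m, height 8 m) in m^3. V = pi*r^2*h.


V = pi * r^2 * h
  = pi * 4.5^2 * 8
  = pi * 20.25 * 8
  = 508.94 m^3


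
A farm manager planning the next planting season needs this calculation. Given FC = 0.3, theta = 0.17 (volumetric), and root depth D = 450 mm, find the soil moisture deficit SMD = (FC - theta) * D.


SMD = (FC - theta) * D
    = (0.3 - 0.17) * 450
    = 0.130 * 450
    = 58.50 mm


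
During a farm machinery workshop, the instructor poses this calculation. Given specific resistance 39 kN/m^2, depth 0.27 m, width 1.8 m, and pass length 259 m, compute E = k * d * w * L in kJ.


E = k * d * w * L
  = 39 * 0.27 * 1.8 * 259
  = 4909.09 kJ


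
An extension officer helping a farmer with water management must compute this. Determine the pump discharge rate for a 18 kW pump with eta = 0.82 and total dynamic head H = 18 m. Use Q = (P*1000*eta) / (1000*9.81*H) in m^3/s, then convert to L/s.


Q = (P * 1000 * eta) / (rho * g * H)
  = (18 * 1000 * 0.82) / (1000 * 9.81 * 18)
  = 14760 / 176580
  = 0.08359 m^3/s = 83.59 L/s


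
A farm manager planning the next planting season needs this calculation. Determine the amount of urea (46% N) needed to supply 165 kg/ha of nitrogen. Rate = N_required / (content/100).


Rate = N_required / (N_content / 100)
     = 165 / (46 / 100)
     = 165 / 0.46
     = 358.70 kg/ha


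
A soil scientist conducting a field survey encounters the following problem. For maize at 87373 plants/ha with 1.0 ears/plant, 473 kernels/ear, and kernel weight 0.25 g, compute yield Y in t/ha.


Y = density * ears * kernels * kw
  = 87373 * 1.0 * 473 * 0.25 g/ha
  = 10331857.25 g/ha
  = 10331.86 kg/ha = 10.33 t/ha


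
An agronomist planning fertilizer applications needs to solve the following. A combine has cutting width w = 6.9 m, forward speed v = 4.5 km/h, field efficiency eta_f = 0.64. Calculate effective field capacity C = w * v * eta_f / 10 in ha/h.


C = w * v * eta_f / 10
  = 6.9 * 4.5 * 0.64 / 10
  = 19.87 / 10
  = 1.99 ha/h


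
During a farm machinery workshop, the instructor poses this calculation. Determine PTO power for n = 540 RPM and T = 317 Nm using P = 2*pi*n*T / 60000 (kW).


P = 2*pi*n*T / 60000
  = 2*pi * 540 * 317 / 60000
  = 1075555.66 / 60000
  = 17.93 kW


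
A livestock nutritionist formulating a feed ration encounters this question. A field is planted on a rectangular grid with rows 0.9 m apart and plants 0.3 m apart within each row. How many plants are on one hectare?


D = 10000 / (row_sp * plant_sp)
  = 10000 / (0.9 * 0.3)
  = 10000 / 0.2700
  = 37037.04 plants/ha


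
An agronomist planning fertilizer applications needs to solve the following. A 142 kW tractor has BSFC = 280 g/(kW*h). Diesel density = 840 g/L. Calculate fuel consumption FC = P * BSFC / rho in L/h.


FC = P * BSFC / rho_fuel
   = 142 * 280 / 840
   = 39760 / 840
   = 47.33 L/h


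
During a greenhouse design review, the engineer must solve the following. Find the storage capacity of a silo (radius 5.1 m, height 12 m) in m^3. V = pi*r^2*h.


V = pi * r^2 * h
  = pi * 5.1^2 * 12
  = pi * 26.01 * 12
  = 980.55 m^3


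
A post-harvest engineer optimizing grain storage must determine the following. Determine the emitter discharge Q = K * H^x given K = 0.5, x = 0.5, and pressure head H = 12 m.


Q = K * H^x
  = 0.5 * 12^0.5
  = 0.5 * 3.4641
  = 1.73 L/h


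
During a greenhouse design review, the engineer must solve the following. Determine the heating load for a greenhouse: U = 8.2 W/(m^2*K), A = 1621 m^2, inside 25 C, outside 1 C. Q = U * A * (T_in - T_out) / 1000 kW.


dT = 25 - (1) = 24 K
Q = U * A * dT
  = 8.2 * 1621 * 24
  = 319012.80 W = 319.01 kW


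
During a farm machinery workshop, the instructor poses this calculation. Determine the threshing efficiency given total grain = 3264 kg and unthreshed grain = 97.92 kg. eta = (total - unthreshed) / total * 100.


eta = (total - unthreshed) / total * 100
    = (3264 - 97.92) / 3264 * 100
    = 3166.08 / 3264 * 100
    = 97%


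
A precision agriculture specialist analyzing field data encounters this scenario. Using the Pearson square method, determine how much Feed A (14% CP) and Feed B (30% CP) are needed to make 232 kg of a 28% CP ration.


parts_A = CP_b - target = 30 - 28 = 2
parts_B = target - CP_a = 28 - 14 = 14
total_parts = 2 + 14 = 16
Feed A = 232 * 2 / 16 = 29 kg
Feed B = 232 * 14 / 16 = 203 kg

29 kg


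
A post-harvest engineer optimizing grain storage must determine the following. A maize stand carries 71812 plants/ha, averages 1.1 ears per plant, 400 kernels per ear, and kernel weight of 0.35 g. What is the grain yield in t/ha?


Y = density * ears * kernels * kw
  = 71812 * 1.1 * 400 * 0.35 g/ha
  = 11059048 g/ha
  = 11059.05 kg/ha = 11.06 t/ha


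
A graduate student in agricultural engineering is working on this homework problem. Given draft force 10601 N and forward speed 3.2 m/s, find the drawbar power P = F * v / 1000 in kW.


P = F * v / 1000
  = 10601 * 3.2 / 1000
  = 33923.20 / 1000
  = 33.92 kW


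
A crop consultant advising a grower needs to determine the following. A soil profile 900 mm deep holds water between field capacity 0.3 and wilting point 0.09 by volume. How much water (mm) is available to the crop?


AW = (FC - WP) * D
   = (0.3 - 0.09) * 900
   = 0.21 * 900
   = 189 mm


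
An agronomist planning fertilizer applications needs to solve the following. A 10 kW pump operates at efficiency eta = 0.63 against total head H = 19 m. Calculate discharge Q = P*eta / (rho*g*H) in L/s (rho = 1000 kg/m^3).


Q = (P * 1000 * eta) / (rho * g * H)
  = (10 * 1000 * 0.63) / (1000 * 9.81 * 19)
  = 6300 / 186390
  = 0.03380 m^3/s = 33.80 L/s


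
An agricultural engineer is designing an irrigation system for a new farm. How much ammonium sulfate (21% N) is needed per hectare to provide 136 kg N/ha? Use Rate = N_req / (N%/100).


Rate = N_required / (N_content / 100)
     = 136 / (21 / 100)
     = 136 / 0.21
     = 647.62 kg/ha


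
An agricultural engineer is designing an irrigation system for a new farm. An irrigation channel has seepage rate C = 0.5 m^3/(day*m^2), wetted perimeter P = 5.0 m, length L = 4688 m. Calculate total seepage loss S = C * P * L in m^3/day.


S = C * P * L
  = 0.5 * 5.0 * 4688
  = 11720 m^3/day


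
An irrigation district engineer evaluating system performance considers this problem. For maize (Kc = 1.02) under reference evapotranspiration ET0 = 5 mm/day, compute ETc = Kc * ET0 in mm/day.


ETc = Kc * ET0
    = 1.02 * 5
    = 5.10 mm/day


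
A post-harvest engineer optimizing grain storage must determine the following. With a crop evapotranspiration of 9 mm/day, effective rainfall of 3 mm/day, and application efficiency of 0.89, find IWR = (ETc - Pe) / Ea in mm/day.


IWR = (ETc - Pe) / Ea
    = (9 - 3) / 0.89
    = 6 / 0.89
    = 6.74 mm/day


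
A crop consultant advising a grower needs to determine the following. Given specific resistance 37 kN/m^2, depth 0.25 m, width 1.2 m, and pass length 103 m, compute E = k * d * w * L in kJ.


E = k * d * w * L
  = 37 * 0.25 * 1.2 * 103
  = 1143.30 kJ


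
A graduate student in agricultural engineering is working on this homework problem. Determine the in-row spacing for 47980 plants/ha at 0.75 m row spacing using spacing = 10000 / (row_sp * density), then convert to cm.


spacing = 10000 / (row_sp * density)
        = 10000 / (0.75 * 47980)
        = 10000 / 35985
        = 0.27789 m = 27.79 cm


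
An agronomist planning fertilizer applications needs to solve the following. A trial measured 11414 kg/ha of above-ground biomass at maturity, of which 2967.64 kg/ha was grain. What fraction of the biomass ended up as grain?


HI = grain_yield / biomass
   = 2967.64 / 11414
   = 0.26


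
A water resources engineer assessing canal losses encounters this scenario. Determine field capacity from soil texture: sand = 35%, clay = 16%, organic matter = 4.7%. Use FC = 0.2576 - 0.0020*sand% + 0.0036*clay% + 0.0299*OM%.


FC = 0.2576 - 0.0020*35 + 0.0036*16 + 0.0299*4.7
   = 0.2576 - 0.0700 + 0.0576 + 0.1405
   = 0.3857


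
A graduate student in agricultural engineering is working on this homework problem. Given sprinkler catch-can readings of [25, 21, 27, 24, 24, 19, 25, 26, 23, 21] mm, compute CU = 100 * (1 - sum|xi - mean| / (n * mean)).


xbar = 235 / 10 = 23.500
sum|xi - xbar| = 20
CU = 100 * (1 - 20 / (10 * 23.500))
   = 100 * (1 - 0.0851)
   = 91.49%


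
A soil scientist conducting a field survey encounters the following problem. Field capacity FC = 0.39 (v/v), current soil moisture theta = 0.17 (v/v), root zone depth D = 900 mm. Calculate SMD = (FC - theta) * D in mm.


SMD = (FC - theta) * D
    = (0.39 - 0.17) * 900
    = 0.220 * 900
    = 198 mm


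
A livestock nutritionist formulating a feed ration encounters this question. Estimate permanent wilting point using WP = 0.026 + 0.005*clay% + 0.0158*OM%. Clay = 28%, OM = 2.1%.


WP = 0.026 + 0.005*28 + 0.0158*2.1
   = 0.026 + 0.1400 + 0.0332
   = 0.1992


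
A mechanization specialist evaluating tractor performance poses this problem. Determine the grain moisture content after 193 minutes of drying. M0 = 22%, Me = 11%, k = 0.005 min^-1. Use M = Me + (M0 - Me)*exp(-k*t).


M = Me + (M0 - Me) * e^(-k*t)
  = 11 + (22 - 11) * e^(-0.005*193)
  = 11 + 11 * e^(-0.965)
  = 11 + 11 * 0.38098
  = 11 + 4.1908
  = 15.19%


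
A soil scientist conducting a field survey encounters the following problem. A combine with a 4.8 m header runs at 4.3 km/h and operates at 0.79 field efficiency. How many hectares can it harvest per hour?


C = w * v * eta_f / 10
  = 4.8 * 4.3 * 0.79 / 10
  = 16.31 / 10
  = 1.63 ha/h


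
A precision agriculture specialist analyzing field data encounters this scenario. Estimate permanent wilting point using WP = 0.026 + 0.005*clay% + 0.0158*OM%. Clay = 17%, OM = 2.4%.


WP = 0.026 + 0.005*17 + 0.0158*2.4
   = 0.026 + 0.0850 + 0.0379
   = 0.1489


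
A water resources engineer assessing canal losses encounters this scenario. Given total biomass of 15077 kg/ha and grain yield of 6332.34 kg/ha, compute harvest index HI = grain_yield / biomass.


HI = grain_yield / biomass
   = 6332.34 / 15077
   = 0.42


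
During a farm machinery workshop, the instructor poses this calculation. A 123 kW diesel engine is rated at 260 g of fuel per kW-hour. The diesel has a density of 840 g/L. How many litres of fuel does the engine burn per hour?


FC = P * BSFC / rho_fuel
   = 123 * 260 / 840
   = 31980 / 840
   = 38.07 L/h


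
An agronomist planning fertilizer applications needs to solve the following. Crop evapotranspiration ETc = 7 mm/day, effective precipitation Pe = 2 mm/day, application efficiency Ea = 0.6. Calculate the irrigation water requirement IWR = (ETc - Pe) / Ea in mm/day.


IWR = (ETc - Pe) / Ea
    = (7 - 2) / 0.6
    = 5 / 0.6
    = 8.33 mm/day


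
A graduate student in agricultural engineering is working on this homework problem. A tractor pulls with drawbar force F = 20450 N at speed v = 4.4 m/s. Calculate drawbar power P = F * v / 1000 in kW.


P = F * v / 1000
  = 20450 * 4.4 / 1000
  = 89980 / 1000
  = 89.98 kW


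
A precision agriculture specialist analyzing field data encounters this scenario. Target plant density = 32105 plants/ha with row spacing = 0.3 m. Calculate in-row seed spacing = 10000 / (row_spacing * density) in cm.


spacing = 10000 / (row_sp * density)
        = 10000 / (0.3 * 32105)
        = 10000 / 9631.50
        = 1.03826 m = 103.83 cm


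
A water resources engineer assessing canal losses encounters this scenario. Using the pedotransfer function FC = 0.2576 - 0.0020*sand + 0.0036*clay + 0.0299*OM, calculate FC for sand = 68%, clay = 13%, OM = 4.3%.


FC = 0.2576 - 0.0020*68 + 0.0036*13 + 0.0299*4.3
   = 0.2576 - 0.1360 + 0.0468 + 0.1286
   = 0.2970


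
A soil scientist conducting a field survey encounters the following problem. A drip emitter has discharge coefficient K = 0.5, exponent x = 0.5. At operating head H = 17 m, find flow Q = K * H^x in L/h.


Q = K * H^x
  = 0.5 * 17^0.5
  = 0.5 * 4.1231
  = 2.06 L/h


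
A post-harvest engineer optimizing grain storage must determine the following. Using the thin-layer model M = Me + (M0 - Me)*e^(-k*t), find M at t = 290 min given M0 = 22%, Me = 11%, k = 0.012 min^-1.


M = Me + (M0 - Me) * e^(-k*t)
  = 11 + (22 - 11) * e^(-0.012*290)
  = 11 + 11 * e^(-3.480)
  = 11 + 11 * 0.03081
  = 11 + 0.3389
  = 11.34%


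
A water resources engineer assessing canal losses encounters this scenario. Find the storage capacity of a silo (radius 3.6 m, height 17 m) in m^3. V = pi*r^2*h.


V = pi * r^2 * h
  = pi * 3.6^2 * 17
  = pi * 12.96 * 17
  = 692.16 m^3


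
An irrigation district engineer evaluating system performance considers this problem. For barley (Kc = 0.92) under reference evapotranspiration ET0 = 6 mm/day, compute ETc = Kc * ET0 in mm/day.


ETc = Kc * ET0
    = 0.92 * 6
    = 5.52 mm/day


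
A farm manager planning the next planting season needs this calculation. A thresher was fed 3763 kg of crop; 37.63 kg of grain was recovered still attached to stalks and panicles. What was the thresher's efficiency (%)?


eta = (total - unthreshed) / total * 100
    = (3763 - 37.63) / 3763 * 100
    = 3725.37 / 3763 * 100
    = 99%


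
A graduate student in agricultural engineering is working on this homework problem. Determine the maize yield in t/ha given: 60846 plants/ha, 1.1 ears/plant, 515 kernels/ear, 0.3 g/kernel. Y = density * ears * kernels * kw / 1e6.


Y = density * ears * kernels * kw
  = 60846 * 1.1 * 515 * 0.3 g/ha
  = 10340777.70 g/ha
  = 10340.78 kg/ha = 10.34 t/ha


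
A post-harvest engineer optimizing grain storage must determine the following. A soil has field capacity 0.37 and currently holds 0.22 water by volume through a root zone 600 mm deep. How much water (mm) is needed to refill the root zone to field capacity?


SMD = (FC - theta) * D
    = (0.37 - 0.22) * 600
    = 0.150 * 600
    = 90 mm


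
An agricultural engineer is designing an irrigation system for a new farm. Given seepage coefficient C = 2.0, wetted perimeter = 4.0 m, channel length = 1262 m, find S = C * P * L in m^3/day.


S = C * P * L
  = 2.0 * 4.0 * 1262
  = 10096 m^3/day


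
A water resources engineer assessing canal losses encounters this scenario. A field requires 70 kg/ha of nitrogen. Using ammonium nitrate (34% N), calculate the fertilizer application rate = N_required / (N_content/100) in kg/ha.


Rate = N_required / (N_content / 100)
     = 70 / (34 / 100)
     = 70 / 0.34
     = 205.88 kg/ha


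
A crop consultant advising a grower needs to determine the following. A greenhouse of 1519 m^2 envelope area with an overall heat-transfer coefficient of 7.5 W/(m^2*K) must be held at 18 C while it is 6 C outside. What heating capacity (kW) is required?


dT = 18 - (6) = 12 K
Q = U * A * dT
  = 7.5 * 1519 * 12
  = 136710 W = 136.71 kW


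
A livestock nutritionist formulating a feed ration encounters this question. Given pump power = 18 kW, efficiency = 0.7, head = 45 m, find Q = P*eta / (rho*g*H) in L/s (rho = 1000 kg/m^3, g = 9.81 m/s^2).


Q = (P * 1000 * eta) / (rho * g * H)
  = (18 * 1000 * 0.7) / (1000 * 9.81 * 45)
  = 12600 / 441450
  = 0.02854 m^3/s = 28.54 L/s


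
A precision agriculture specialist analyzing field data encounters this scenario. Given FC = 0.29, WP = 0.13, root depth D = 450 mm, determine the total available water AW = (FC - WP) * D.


AW = (FC - WP) * D
   = (0.29 - 0.13) * 450
   = 0.16 * 450
   = 72 mm


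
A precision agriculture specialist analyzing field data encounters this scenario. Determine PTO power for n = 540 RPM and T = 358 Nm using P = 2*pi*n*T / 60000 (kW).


P = 2*pi*n*T / 60000
  = 2*pi * 540 * 358 / 60000
  = 1214665.38 / 60000
  = 20.24 kW


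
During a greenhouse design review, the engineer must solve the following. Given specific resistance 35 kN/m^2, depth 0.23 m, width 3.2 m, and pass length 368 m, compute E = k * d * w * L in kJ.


E = k * d * w * L
  = 35 * 0.23 * 3.2 * 368
  = 9479.68 kJ


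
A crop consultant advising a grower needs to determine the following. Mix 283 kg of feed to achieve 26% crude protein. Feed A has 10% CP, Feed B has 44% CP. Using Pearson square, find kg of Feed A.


parts_A = CP_b - target = 44 - 26 = 18
parts_B = target - CP_a = 26 - 10 = 16
total_parts = 18 + 16 = 34
Feed A = 283 * 18 / 34 = 149.82 kg
Feed B = 283 * 16 / 34 = 133.18 kg

149.82 kg


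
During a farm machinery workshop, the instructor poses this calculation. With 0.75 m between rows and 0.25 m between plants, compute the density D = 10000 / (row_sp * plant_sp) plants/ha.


D = 10000 / (row_sp * plant_sp)
  = 10000 / (0.75 * 0.25)
  = 10000 / 0.1875
  = 53333.33 plants/ha


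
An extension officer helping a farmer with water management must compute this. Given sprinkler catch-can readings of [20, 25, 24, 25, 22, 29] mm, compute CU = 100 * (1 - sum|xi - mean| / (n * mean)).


xbar = 145 / 6 = 24.167
sum|xi - xbar| = 13
CU = 100 * (1 - 13 / (6 * 24.167))
   = 100 * (1 - 0.0897)
   = 91.03%


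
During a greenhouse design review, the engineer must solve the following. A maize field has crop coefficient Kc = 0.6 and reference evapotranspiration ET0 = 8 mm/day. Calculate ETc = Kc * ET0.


ETc = Kc * ET0
    = 0.6 * 8
    = 4.80 mm/day


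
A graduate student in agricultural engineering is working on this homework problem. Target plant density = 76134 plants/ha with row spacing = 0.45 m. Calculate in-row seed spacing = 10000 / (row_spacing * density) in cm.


spacing = 10000 / (row_sp * density)
        = 10000 / (0.45 * 76134)
        = 10000 / 34260.30
        = 0.29188 m = 29.19 cm


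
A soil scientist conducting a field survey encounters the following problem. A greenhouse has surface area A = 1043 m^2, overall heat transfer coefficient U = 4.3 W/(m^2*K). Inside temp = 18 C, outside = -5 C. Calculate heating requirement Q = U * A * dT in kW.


dT = 18 - (-5) = 23 K
Q = U * A * dT
  = 4.3 * 1043 * 23
  = 103152.70 W = 103.15 kW


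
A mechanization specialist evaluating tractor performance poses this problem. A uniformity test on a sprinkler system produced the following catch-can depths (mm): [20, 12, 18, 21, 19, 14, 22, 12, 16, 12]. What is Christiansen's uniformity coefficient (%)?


xbar = 166 / 10 = 16.600
sum|xi - xbar| = 34
CU = 100 * (1 - 34 / (10 * 16.600))
   = 100 * (1 - 0.2048)
   = 79.52%


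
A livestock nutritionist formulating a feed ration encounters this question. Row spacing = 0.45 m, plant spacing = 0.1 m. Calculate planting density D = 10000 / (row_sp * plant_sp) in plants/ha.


D = 10000 / (row_sp * plant_sp)
  = 10000 / (0.45 * 0.1)
  = 10000 / 0.0450
  = 222222.22 plants/ha


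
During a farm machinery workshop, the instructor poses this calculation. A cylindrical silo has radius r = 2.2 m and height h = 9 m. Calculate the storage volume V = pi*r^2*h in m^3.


V = pi * r^2 * h
  = pi * 2.2^2 * 9
  = pi * 4.84 * 9
  = 136.85 m^3


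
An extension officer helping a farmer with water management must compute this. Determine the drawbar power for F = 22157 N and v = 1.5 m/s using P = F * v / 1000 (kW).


P = F * v / 1000
  = 22157 * 1.5 / 1000
  = 33235.50 / 1000
  = 33.24 kW


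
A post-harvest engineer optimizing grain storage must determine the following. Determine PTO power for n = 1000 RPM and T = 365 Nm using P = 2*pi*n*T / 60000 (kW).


P = 2*pi*n*T / 60000
  = 2*pi * 1000 * 365 / 60000
  = 2293362.64 / 60000
  = 38.22 kW


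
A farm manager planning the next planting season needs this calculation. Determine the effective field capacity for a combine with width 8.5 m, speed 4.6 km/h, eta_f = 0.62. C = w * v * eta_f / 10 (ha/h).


C = w * v * eta_f / 10
  = 8.5 * 4.6 * 0.62 / 10
  = 24.24 / 10
  = 2.42 ha/h


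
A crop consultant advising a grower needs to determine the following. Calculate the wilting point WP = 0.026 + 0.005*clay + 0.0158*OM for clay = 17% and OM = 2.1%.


WP = 0.026 + 0.005*17 + 0.0158*2.1
   = 0.026 + 0.0850 + 0.0332
   = 0.1442


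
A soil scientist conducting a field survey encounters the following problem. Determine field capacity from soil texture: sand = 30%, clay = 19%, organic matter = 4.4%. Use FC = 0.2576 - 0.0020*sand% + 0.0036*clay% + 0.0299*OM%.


FC = 0.2576 - 0.0020*30 + 0.0036*19 + 0.0299*4.4
   = 0.2576 - 0.0600 + 0.0684 + 0.1316
   = 0.3976


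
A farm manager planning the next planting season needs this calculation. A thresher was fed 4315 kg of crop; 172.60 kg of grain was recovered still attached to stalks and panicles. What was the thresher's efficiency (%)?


eta = (total - unthreshed) / total * 100
    = (4315 - 172.60) / 4315 * 100
    = 4142.40 / 4315 * 100
    = 96%


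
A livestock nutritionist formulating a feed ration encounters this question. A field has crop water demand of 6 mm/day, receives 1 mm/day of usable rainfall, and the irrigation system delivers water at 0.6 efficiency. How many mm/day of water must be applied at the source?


IWR = (ETc - Pe) / Ea
    = (6 - 1) / 0.6
    = 5 / 0.6
    = 8.33 mm/day


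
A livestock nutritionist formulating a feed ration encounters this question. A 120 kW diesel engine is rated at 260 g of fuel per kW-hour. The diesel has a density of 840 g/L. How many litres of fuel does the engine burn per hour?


FC = P * BSFC / rho_fuel
   = 120 * 260 / 840
   = 31200 / 840
   = 37.14 L/h


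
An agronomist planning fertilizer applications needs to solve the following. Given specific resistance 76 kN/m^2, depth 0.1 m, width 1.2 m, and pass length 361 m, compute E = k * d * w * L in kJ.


E = k * d * w * L
  = 76 * 0.1 * 1.2 * 361
  = 3292.32 kJ


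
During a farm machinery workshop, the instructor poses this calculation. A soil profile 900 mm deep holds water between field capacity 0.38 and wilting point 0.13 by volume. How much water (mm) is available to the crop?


AW = (FC - WP) * D
   = (0.38 - 0.13) * 900
   = 0.25 * 900
   = 225 mm


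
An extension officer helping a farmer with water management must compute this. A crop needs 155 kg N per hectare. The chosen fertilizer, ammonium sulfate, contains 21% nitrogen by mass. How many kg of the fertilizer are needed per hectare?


Rate = N_required / (N_content / 100)
     = 155 / (21 / 100)
     = 155 / 0.21
     = 738.10 kg/ha


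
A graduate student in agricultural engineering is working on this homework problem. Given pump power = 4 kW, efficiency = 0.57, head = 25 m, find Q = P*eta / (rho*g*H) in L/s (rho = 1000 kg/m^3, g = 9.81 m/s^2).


Q = (P * 1000 * eta) / (rho * g * H)
  = (4 * 1000 * 0.57) / (1000 * 9.81 * 25)
  = 2280 / 245250
  = 0.00930 m^3/s = 9.30 L/s


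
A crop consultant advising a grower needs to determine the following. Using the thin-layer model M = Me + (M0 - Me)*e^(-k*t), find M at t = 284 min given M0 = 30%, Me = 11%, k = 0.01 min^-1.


M = Me + (M0 - Me) * e^(-k*t)
  = 11 + (30 - 11) * e^(-0.01*284)
  = 11 + 19 * e^(-2.840)
  = 11 + 19 * 0.05843
  = 11 + 1.1101
  = 12.11%


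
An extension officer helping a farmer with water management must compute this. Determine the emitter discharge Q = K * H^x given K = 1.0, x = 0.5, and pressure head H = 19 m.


Q = K * H^x
  = 1.0 * 19^0.5
  = 1.0 * 4.3589
  = 4.36 L/h


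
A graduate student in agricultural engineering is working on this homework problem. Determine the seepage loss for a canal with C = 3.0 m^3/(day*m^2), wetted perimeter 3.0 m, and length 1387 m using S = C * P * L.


S = C * P * L
  = 3.0 * 3.0 * 1387
  = 12483 m^3/day


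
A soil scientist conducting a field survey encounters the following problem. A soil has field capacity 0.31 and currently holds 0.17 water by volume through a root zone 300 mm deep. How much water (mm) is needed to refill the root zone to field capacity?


SMD = (FC - theta) * D
    = (0.31 - 0.17) * 300
    = 0.140 * 300
    = 42 mm


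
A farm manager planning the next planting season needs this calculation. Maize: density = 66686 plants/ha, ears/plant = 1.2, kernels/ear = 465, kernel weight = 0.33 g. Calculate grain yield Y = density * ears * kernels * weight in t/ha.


Y = density * ears * kernels * kw
  = 66686 * 1.2 * 465 * 0.33 g/ha
  = 12279560.04 g/ha
  = 12279.56 kg/ha = 12.28 t/ha


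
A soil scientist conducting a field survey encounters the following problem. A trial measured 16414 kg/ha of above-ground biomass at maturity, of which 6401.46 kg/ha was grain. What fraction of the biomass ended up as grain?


HI = grain_yield / biomass
   = 6401.46 / 16414
   = 0.39


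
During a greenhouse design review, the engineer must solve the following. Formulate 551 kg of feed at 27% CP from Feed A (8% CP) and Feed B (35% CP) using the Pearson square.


parts_A = CP_b - target = 35 - 27 = 8
parts_B = target - CP_a = 27 - 8 = 19
total_parts = 8 + 19 = 27
Feed A = 551 * 8 / 27 = 163.26 kg
Feed B = 551 * 19 / 27 = 387.74 kg

163.26 kg


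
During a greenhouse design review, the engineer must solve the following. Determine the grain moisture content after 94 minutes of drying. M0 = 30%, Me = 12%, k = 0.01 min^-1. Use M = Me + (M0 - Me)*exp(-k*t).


M = Me + (M0 - Me) * e^(-k*t)
  = 12 + (30 - 12) * e^(-0.01*94)
  = 12 + 18 * e^(-0.940)
  = 12 + 18 * 0.39063
  = 12 + 7.0313
  = 19.03%


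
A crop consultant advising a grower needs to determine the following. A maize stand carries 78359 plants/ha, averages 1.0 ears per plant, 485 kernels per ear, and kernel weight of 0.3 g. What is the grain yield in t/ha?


Y = density * ears * kernels * kw
  = 78359 * 1.0 * 485 * 0.3 g/ha
  = 11401234.50 g/ha
  = 11401.23 kg/ha = 11.40 t/ha


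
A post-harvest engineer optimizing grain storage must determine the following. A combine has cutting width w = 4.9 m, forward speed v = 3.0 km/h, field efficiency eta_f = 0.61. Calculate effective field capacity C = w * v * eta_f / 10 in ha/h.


C = w * v * eta_f / 10
  = 4.9 * 3.0 * 0.61 / 10
  = 8.97 / 10
  = 0.90 ha/h


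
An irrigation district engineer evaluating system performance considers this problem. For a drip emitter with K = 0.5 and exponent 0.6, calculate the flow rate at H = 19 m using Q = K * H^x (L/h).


Q = K * H^x
  = 0.5 * 19^0.6
  = 0.5 * 5.8513
  = 2.93 L/h


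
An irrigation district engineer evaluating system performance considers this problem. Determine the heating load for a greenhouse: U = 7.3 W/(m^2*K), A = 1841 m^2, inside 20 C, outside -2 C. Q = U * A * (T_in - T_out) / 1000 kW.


dT = 20 - (-2) = 22 K
Q = U * A * dT
  = 7.3 * 1841 * 22
  = 295664.60 W = 295.66 kW


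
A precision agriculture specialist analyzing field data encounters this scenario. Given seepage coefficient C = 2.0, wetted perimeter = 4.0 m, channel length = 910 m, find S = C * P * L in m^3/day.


S = C * P * L
  = 2.0 * 4.0 * 910
  = 7280 m^3/day


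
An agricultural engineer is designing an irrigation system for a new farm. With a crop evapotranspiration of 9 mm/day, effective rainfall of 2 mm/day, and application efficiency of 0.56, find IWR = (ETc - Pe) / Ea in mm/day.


IWR = (ETc - Pe) / Ea
    = (9 - 2) / 0.56
    = 7 / 0.56
    = 12.50 mm/day


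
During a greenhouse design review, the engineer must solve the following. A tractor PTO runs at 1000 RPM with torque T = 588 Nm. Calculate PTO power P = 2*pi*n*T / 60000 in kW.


P = 2*pi*n*T / 60000
  = 2*pi * 1000 * 588 / 60000
  = 3694512.96 / 60000
  = 61.58 kW


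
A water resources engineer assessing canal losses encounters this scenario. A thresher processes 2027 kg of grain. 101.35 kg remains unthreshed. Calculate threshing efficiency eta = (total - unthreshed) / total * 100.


eta = (total - unthreshed) / total * 100
    = (2027 - 101.35) / 2027 * 100
    = 1925.65 / 2027 * 100
    = 95%


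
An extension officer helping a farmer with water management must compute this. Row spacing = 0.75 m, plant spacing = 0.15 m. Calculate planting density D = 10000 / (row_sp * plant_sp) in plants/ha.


D = 10000 / (row_sp * plant_sp)
  = 10000 / (0.75 * 0.15)
  = 10000 / 0.1125
  = 88888.89 plants/ha


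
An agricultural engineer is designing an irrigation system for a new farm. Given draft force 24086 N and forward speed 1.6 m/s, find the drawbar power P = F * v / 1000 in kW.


P = F * v / 1000
  = 24086 * 1.6 / 1000
  = 38537.60 / 1000
  = 38.54 kW


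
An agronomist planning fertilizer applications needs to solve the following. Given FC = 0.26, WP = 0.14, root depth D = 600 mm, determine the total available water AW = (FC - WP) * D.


AW = (FC - WP) * D
   = (0.26 - 0.14) * 600
   = 0.12 * 600
   = 72 mm


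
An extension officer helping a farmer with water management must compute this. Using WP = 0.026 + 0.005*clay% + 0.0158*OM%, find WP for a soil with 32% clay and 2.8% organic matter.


WP = 0.026 + 0.005*32 + 0.0158*2.8
   = 0.026 + 0.1600 + 0.0442
   = 0.2302


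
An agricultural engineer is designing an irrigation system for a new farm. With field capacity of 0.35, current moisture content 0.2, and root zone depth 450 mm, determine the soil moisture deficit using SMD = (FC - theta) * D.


SMD = (FC - theta) * D
    = (0.35 - 0.2) * 450
    = 0.150 * 450
    = 67.50 mm


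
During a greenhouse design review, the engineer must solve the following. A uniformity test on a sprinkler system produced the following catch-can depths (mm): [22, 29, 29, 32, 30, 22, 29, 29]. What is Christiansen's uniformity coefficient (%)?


xbar = 222 / 8 = 27.750
sum|xi - xbar| = 23
CU = 100 * (1 - 23 / (8 * 27.750))
   = 100 * (1 - 0.1036)
   = 89.64%


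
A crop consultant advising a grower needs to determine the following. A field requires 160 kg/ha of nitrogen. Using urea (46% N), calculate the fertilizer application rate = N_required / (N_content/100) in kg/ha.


Rate = N_required / (N_content / 100)
     = 160 / (46 / 100)
     = 160 / 0.46
     = 347.83 kg/ha


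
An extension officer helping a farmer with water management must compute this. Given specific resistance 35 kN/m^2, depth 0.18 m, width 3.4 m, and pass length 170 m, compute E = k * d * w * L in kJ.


E = k * d * w * L
  = 35 * 0.18 * 3.4 * 170
  = 3641.40 kJ


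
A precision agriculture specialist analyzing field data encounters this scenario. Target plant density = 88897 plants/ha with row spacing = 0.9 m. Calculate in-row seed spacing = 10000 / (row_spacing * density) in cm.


spacing = 10000 / (row_sp * density)
        = 10000 / (0.9 * 88897)
        = 10000 / 80007.30
        = 0.12499 m = 12.50 cm


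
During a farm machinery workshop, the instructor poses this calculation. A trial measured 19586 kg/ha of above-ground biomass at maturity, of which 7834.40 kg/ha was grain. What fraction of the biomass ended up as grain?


HI = grain_yield / biomass
   = 7834.40 / 19586
   = 0.40


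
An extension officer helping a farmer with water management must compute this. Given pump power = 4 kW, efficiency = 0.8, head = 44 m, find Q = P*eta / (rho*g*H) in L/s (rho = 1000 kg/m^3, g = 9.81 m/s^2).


Q = (P * 1000 * eta) / (rho * g * H)
  = (4 * 1000 * 0.8) / (1000 * 9.81 * 44)
  = 3200 / 431640
  = 0.00741 m^3/s = 7.41 L/s


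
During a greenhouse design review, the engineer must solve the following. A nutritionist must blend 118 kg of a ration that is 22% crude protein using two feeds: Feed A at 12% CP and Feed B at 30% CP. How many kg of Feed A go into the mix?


parts_A = CP_b - target = 30 - 22 = 8
parts_B = target - CP_a = 22 - 12 = 10
total_parts = 8 + 10 = 18
Feed A = 118 * 8 / 18 = 52.44 kg
Feed B = 118 * 10 / 18 = 65.56 kg

52.44 kg


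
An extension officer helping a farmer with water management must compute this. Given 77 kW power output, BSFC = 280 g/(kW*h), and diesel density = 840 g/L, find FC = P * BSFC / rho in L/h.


FC = P * BSFC / rho_fuel
   = 77 * 280 / 840
   = 21560 / 840
   = 25.67 L/h


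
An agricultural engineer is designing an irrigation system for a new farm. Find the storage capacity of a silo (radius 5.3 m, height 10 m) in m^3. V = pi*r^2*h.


V = pi * r^2 * h
  = pi * 5.3^2 * 10
  = pi * 28.09 * 10
  = 882.47 m^3


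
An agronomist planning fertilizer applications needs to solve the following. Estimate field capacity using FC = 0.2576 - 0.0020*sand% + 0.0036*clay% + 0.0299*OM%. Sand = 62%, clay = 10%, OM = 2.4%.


FC = 0.2576 - 0.0020*62 + 0.0036*10 + 0.0299*2.4
   = 0.2576 - 0.1240 + 0.0360 + 0.0718
   = 0.2414


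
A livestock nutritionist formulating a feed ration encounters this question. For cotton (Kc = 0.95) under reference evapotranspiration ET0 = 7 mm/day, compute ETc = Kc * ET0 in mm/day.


ETc = Kc * ET0
    = 0.95 * 7
    = 6.65 mm/day
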